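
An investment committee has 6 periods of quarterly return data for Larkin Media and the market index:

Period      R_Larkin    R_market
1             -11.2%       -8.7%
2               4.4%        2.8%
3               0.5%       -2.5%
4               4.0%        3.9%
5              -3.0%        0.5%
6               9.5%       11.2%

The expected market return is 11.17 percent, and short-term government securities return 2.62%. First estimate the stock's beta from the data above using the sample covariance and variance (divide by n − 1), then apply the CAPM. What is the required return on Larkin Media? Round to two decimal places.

11.24%

Mean R_i = (-11.2 + 4.4 + 0.5 + 4.0 − 3.0 + 9.5) / 6 = 0.7000%
Mean R_m = (-8.7 + 2.8 − 2.5 + 3.9 + 0.5 + 11.2) / 6 = 1.2000%
Σ(R_i − R̄_i)(R_m − R̄_m) = 223.9700  ⇒  Cov = 223.9700 / 5 = 44.7940
Σ(R_m − R̄_m)² = 222.0400  ⇒  Var(R_m) = 222.0400 / 5 = 44.4080
β = Cov / Var(R_m) = 44.7940 / 44.4080 = 1.0087
MRP = 11.17% − 2.62% = 8.55%
E(R) = R_f + β × MRP = 2.62% + 1.0087 × 8.55% = 11.24%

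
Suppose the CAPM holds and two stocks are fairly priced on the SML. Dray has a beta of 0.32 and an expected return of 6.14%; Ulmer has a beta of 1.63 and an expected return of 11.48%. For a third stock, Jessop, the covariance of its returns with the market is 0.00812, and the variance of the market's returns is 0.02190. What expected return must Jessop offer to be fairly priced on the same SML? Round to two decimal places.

MRP = (11.48% − 6.14%) / (1.63 − 0.32) = 4.0763%
R_f = 6.14% − 0.32 × 4.0763% = 4.8356%
β_Jessop = Cov / Var(R_m) = 0.00812 / 0.02190 = 0.3708
E(R_Jessop) = R_f + β × MRP = 4.8356% + 0.3708 × 4.0763% = 6.35%

6.35%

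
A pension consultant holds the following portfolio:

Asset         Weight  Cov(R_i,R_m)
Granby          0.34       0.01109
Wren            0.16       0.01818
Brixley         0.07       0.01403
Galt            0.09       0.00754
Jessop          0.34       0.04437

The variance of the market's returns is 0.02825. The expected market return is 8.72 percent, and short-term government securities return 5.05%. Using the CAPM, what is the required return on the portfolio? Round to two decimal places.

8.09%

β_Granby = 0.01109 / 0.02825 = 0.3926
β_Wren = 0.01818 / 0.02825 = 0.6435
β_Brixley = 0.01403 / 0.02825 = 0.4966
β_Galt = 0.00754 / 0.02825 = 0.2669
β_Jessop = 0.04437 / 0.02825 = 1.5706
β_P = Σ w_i β_i = 0.34×0.3926 + 0.16×0.6435 + 0.07×0.4966 + 0.09×0.2669 + 0.34×1.5706 = 0.8292
MRP = 8.72% − 5.05% = 3.67%
E(R_P) = R_f + β_P × MRP = 5.05% + 0.8292 × 3.67% = 8.09%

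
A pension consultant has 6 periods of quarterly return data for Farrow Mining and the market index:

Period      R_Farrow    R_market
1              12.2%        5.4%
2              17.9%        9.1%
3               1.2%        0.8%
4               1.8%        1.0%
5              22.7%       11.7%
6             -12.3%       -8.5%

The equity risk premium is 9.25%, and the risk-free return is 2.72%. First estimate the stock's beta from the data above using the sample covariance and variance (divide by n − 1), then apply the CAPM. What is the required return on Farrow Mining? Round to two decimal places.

19.14%

Mean R_i = (12.2 + 17.9 + 1.2 + 1.8 + 22.7 − 12.3) / 6 = 7.2500%
Mean R_m = (5.4 + 9.1 + 0.8 + 1.0 + 11.7 − 8.5) / 6 = 3.2500%
Σ(R_i − R̄_i)(R_m − R̄_m) = 460.2950  ⇒  Cov = 460.2950 / 5 = 92.0590
Σ(R_m − R̄_m)² = 259.3750  ⇒  Var(R_m) = 259.3750 / 5 = 51.8750
β = Cov / Var(R_m) = 92.0590 / 51.8750 = 1.7746
E(R) = R_f + β × MRP = 2.72% + 1.7746 × 9.25% = 19.14%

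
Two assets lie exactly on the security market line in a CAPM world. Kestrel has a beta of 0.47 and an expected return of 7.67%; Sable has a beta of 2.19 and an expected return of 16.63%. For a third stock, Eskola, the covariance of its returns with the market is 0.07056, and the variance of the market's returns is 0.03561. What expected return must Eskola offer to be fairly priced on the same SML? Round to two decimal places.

MRP = (16.63% − 7.67%) / (2.19 − 0.47) = 5.2093%
R_f = 7.67% − 0.47 × 5.2093% = 5.2216%
β_Eskola = Cov / Var(R_m) = 0.07056 / 0.03561 = 1.9815
E(R_Eskola) = R_f + β × MRP = 5.2216% + 1.9815 × 5.2093% = 15.54%

15.54%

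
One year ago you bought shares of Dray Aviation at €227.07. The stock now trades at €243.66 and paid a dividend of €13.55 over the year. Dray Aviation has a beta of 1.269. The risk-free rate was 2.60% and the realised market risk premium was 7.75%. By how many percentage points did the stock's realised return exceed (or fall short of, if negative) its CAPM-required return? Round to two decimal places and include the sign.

+0.84%

Realised HPR = (P1 + D1 − P0) / P0 = (243.66 + 13.55 − 227.07) / 227.07 = 30.14 / 227.07 = 13.2734%
CAPM required = R_f + β·MRP = 2.60% + 1.269 × 7.75% = 12.43475%
α = realised − required = 13.2734% − 12.43475% = +0.84%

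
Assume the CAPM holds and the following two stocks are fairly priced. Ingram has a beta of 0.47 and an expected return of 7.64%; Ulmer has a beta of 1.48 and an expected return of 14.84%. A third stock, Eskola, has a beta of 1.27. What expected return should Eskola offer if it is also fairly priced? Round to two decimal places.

MRP (SML slope) = (14.84% − 7.64%) / (1.48 − 0.47) = 7.20% / 1.01 = 7.1287%
R_f (intercept) = 7.64% − 0.47 × 7.1287% = 4.2895%
E(R_Eskola) = R_f + β × MRP = 4.2895% + 1.27 × 7.1287% = 13.34%

13.34%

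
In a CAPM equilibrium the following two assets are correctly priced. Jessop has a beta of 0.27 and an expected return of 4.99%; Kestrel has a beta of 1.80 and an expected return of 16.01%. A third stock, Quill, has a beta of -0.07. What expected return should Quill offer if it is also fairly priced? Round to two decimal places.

2.54%

MRP (SML slope) = (16.01% − 4.99%) / (1.80 − 0.27) = 11.02% / 1.53 = 7.2026%
R_f (intercept) = 4.99% − 0.27 × 7.2026% = 3.0453%
E(R_Quill) = R_f + β × MRP = 3.0453% + -0.07 × 7.2026% = 2.54%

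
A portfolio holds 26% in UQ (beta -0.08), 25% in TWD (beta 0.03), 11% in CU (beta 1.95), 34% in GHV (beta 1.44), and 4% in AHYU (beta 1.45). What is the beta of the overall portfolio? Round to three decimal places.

0.749

β_P = Σ w_i β_i = 0.26×-0.08 + 0.25×0.03 + 0.11×1.95 + 0.34×1.44 + 0.04×1.45 = 0.7488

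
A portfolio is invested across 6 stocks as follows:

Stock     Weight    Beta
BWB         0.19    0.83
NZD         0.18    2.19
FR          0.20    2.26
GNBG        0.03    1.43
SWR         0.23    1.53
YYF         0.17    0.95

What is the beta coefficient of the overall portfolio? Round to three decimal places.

β_P = Σ w_i β_i = 0.19×0.83 + 0.18×2.19 + 0.20×2.26 + 0.03×1.43 + 0.23×1.53 + 0.17×0.95 = 1.5602

1.560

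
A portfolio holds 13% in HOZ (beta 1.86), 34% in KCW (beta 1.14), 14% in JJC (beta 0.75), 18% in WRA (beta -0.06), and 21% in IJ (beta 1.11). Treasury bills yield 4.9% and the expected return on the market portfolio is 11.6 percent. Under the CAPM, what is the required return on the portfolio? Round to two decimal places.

β_P = Σ w_i β_i = 0.13×1.86 + 0.34×1.14 + 0.14×0.75 + 0.18×-0.06 + 0.21×1.11 = 0.9567
MRP = 11.6% − 4.9% = 6.70%
E(R_P) = R_f + β_P × MRP = 4.9% + 0.9567 × 6.7% = 11.31%

11.31%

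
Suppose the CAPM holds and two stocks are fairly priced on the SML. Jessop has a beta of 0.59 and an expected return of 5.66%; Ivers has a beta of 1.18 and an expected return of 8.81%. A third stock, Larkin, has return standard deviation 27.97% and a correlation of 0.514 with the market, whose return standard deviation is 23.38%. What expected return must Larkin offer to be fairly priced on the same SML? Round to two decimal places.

MRP = (8.81% − 5.66%) / (1.18 − 0.59) = 5.3390%
R_f = 5.66% − 0.59 × 5.3390% = 2.5100%
β_Larkin = ρ·σ_i/σ_m = 0.514 × 27.97 / 23.38 = 0.6149
E(R_Larkin) = R_f + β × MRP = 2.5100% + 0.6149 × 5.3390% = 5.79%

5.79%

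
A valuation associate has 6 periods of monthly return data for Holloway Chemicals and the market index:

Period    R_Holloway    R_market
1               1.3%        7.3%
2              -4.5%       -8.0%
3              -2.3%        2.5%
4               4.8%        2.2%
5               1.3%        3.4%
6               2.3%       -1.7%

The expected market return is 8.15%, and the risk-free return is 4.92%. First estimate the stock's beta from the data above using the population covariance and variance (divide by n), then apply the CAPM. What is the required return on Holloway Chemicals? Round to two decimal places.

Mean R_i = (1.3 − 4.5 − 2.3 + 4.8 + 1.3 + 2.3) / 6 = 0.4833%
Mean R_m = (7.3 − 8.0 + 2.5 + 2.2 + 3.4 − 1.7) / 6 = 0.9500%
Σ(R_i − R̄_i)(R_m − R̄_m) = 48.0550  ⇒  Cov = 48.0550 / 6 = 8.0092
Σ(R_m − R̄_m)² = 137.4150  ⇒  Var(R_m) = 137.4150 / 6 = 22.9025
β = Cov / Var(R_m) = 8.0092 / 22.9025 = 0.3497
MRP = 8.15% − 4.92% = 3.23%
E(R) = R_f + β × MRP = 4.92% + 0.3497 × 3.23% = 6.05%

6.05%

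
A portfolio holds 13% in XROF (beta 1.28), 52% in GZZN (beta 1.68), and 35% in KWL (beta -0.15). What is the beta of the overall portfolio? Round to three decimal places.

0.988

β_P = Σ w_i β_i = 0.13×1.28 + 0.52×1.68 + 0.35×-0.15 = 0.9875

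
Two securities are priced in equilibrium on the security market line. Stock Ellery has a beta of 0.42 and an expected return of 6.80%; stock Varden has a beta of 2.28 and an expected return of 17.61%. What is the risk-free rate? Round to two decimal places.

4.36%

Both satisfy E(R) = R_f + β·MRP, so the slope of the SML is
MRP = (17.61% − 6.80%) / (2.28 − 0.42) = 10.81% / 1.86 = 5.8118%
R_f = E(R_Ellery) − β_Ellery·MRP = 6.80% − 0.42 × 5.8118% = 4.3590%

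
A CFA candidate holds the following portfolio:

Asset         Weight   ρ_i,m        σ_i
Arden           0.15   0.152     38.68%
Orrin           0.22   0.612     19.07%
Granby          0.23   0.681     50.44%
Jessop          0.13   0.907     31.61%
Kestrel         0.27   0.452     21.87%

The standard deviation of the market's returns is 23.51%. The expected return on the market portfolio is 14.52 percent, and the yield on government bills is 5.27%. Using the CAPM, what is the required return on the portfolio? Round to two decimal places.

12.25%

β_Arden = 0.152 × 38.68% / 23.51% = 0.2501
β_Orrin = 0.612 × 19.07% / 23.51% = 0.4964
β_Granby = 0.681 × 50.44% / 23.51% = 1.4611
β_Jessop = 0.907 × 31.61% / 23.51% = 1.2195
β_Kestrel = 0.452 × 21.87% / 23.51% = 0.4205
β_P = Σ w_i β_i = 0.15×0.2501 + 0.22×0.4964 + 0.23×1.4611 + 0.13×1.2195 + 0.27×0.4205 = 0.7548
MRP = 14.52% − 5.27% = 9.25%
E(R_P) = R_f + β_P × MRP = 5.27% + 0.7548 × 9.25% = 12.25%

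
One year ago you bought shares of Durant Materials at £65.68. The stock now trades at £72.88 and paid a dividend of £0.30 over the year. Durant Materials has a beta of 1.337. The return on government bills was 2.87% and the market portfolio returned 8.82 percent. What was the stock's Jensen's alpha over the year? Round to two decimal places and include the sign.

+0.59%

Realised HPR = (P1 + D1 − P0) / P0 = (72.88 + 0.30 − 65.68) / 65.68 = 7.50 / 65.68 = 11.4190%
MRP = 8.82% − 2.87% = 5.95%
CAPM required = R_f + β·MRP = 2.87% + 1.337 × 5.95% = 10.82515%
α = realised − required = 11.4190% − 10.82515% = +0.59%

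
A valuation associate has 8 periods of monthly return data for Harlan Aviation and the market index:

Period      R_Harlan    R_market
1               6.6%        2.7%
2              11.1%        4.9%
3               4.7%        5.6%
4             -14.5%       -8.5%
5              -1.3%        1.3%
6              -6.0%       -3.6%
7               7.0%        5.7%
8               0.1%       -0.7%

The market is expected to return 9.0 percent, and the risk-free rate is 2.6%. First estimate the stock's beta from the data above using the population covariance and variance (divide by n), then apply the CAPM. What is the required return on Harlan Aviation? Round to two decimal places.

12.60%

Mean R_i = (6.6 + 11.1 + 4.7 − 14.5 − 1.3 − 6.0 + 7.0 + 0.1) / 8 = 0.9625%
Mean R_m = (2.7 + 4.9 + 5.6 − 8.5 + 1.3 − 3.6 + 5.7 − 0.7) / 8 = 0.9250%
Σ(R_i − R̄_i)(R_m − R̄_m) = 274.3975  ⇒  Cov = 274.3975 / 8 = 34.2997
Σ(R_m − R̄_m)² = 175.6950  ⇒  Var(R_m) = 175.6950 / 8 = 21.9619
β = Cov / Var(R_m) = 34.2997 / 21.9619 = 1.5618
MRP = 9.0% − 2.6% = 6.40%
E(R) = R_f + β × MRP = 2.6% + 1.5618 × 6.4% = 12.60%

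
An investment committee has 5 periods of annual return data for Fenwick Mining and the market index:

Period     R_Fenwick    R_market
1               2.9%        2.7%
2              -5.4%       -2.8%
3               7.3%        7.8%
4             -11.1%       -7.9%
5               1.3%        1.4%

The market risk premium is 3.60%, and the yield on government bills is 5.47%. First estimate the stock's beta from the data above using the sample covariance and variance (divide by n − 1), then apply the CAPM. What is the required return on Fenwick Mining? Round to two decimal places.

Mean R_i = (2.9 − 5.4 + 7.3 − 11.1 + 1.3) / 5 = -1.0000%
Mean R_m = (2.7 − 2.8 + 7.8 − 7.9 + 1.4) / 5 = 0.2400%
Σ(R_i − R̄_i)(R_m − R̄_m) = 170.6000  ⇒  Cov = 170.6000 / 4 = 42.6500
Σ(R_m − R̄_m)² = 140.0520  ⇒  Var(R_m) = 140.0520 / 4 = 35.0130
β = Cov / Var(R_m) = 42.6500 / 35.0130 = 1.2181
E(R) = R_f + β × MRP = 5.47% + 1.2181 × 3.60% = 9.86%

9.86%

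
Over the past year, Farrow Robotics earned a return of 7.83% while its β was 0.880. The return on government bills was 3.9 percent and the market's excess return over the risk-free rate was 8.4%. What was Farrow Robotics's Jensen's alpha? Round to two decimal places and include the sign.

-3.46%

CAPM benchmark = R_f + β(R_m − R_f) = 3.9% + 0.880 × 8.4% = 11.2920%
α = actual − benchmark = 7.83% − 11.2920% = -3.46%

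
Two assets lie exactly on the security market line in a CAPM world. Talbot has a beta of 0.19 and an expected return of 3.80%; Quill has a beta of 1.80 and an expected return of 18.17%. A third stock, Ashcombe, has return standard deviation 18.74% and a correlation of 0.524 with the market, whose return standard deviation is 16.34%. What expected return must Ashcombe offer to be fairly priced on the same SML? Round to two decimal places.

MRP = (18.17% − 3.80%) / (1.80 − 0.19) = 8.9255%
R_f = 3.80% − 0.19 × 8.9255% = 2.1042%
β_Ashcombe = ρ·σ_i/σ_m = 0.524 × 18.74 / 16.34 = 0.6010
E(R_Ashcombe) = R_f + β × MRP = 2.1042% + 0.6010 × 8.9255% = 7.47%

7.47%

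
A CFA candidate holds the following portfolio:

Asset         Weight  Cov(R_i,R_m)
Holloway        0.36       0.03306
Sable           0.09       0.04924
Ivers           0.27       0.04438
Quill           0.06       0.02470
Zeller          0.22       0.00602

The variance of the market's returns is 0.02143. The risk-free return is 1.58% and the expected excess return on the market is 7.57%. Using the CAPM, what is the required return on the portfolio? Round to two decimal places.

12.57%

β_Holloway = 0.03306 / 0.02143 = 1.5427
β_Sable = 0.04924 / 0.02143 = 2.2977
β_Ivers = 0.04438 / 0.02143 = 2.0709
β_Quill = 0.02470 / 0.02143 = 1.1526
β_Zeller = 0.00602 / 0.02143 = 0.2809
β_P = Σ w_i β_i = 0.36×1.5427 + 0.09×2.2977 + 0.27×2.0709 + 0.06×1.1526 + 0.22×0.2809 = 1.4523
E(R_P) = R_f + β_P × MRP = 1.58% + 1.4523 × 7.57% = 12.57%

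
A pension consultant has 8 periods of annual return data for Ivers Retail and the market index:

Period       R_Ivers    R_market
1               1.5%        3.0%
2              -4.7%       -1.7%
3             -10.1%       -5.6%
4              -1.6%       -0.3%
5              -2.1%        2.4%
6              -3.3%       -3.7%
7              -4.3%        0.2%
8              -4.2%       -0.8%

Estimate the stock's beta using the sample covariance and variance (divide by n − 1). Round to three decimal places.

0.959

Mean R_i = (1.5 − 4.7 − 10.1 − 1.6 − 2.1 − 3.3 − 4.3 − 4.2) / 8 = -3.6000%
Mean R_m = (3.0 − 1.7 − 5.6 − 0.3 + 2.4 − 3.7 + 0.2 − 0.8) / 8 = -0.8125%
Σ(R_i − R̄_i)(R_m − R̄_m) = 55.8000  ⇒  Cov = 55.8000 / 7 = 7.9714
Σ(R_m − R̄_m)² = 58.1888  ⇒  Var(R_m) = 58.1888 / 7 = 8.3127
β = Cov / Var(R_m) = 7.9714 / 8.3127 = 0.9589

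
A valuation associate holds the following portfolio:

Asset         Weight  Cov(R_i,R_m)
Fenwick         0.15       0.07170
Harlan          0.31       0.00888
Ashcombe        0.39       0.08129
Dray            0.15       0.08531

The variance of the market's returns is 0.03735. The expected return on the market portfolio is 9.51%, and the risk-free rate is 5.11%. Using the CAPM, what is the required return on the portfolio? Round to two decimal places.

11.94%

β_Fenwick = 0.07170 / 0.03735 = 1.9197
β_Harlan = 0.00888 / 0.03735 = 0.2378
β_Ashcombe = 0.08129 / 0.03735 = 2.1764
β_Dray = 0.08531 / 0.03735 = 2.2841
β_P = Σ w_i β_i = 0.15×1.9197 + 0.31×0.2378 + 0.39×2.1764 + 0.15×2.2841 = 1.5531
MRP = 9.51% − 5.11% = 4.40%
E(R_P) = R_f + β_P × MRP = 5.11% + 1.5531 × 4.40% = 11.94%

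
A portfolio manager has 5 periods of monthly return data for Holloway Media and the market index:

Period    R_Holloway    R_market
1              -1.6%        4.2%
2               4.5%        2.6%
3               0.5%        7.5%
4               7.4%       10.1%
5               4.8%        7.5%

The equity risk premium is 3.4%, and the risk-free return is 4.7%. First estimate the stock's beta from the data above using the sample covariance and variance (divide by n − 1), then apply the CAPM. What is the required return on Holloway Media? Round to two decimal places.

6.62%

Mean R_i = (-1.6 + 4.5 + 0.5 + 7.4 + 4.8) / 5 = 3.1200%
Mean R_m = (4.2 + 2.6 + 7.5 + 10.1 + 7.5) / 5 = 6.3800%
Σ(R_i − R̄_i)(R_m − R̄_m) = 19.9420  ⇒  Cov = 19.9420 / 4 = 4.9855
Σ(R_m − R̄_m)² = 35.3880  ⇒  Var(R_m) = 35.3880 / 4 = 8.8470
β = Cov / Var(R_m) = 4.9855 / 8.8470 = 0.5635
E(R) = R_f + β × MRP = 4.7% + 0.5635 × 3.4% = 6.62%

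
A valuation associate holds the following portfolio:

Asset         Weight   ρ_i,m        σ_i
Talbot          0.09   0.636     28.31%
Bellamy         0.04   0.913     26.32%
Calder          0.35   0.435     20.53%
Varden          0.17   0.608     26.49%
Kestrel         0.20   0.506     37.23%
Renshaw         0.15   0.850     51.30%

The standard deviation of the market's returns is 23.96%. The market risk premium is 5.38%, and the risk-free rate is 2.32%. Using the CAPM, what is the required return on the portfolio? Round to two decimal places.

β_Talbot = 0.636 × 28.31% / 23.96% = 0.7515
β_Bellamy = 0.913 × 26.32% / 23.96% = 1.0029
β_Calder = 0.435 × 20.53% / 23.96% = 0.3727
β_Varden = 0.608 × 26.49% / 23.96% = 0.6722
β_Kestrel = 0.506 × 37.23% / 23.96% = 0.7862
β_Renshaw = 0.850 × 51.30% / 23.96% = 1.8199
β_P = Σ w_i β_i = 0.09×0.7515 + 0.04×1.0029 + 0.35×0.3727 + 0.17×0.6722 + 0.20×0.7862 + 0.15×1.8199 = 0.7827
E(R_P) = R_f + β_P × MRP = 2.32% + 0.7827 × 5.38% = 6.53%

6.53%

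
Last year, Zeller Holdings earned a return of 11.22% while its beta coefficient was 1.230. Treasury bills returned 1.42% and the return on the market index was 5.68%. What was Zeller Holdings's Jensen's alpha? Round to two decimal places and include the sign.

+4.56%

Market excess return = 5.68% − 1.42% = 4.26%
CAPM benchmark = R_f + β(R_m − R_f) = 1.42% + 1.230 × 4.26% = 6.65980%
α = actual − benchmark = 11.22% − 6.65980% = +4.56%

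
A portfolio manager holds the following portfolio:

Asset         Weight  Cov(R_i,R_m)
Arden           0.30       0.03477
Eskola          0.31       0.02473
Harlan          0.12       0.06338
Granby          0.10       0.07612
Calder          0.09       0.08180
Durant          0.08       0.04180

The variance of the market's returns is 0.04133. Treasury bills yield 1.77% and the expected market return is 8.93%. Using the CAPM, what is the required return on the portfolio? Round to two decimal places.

β_Arden = 0.03477 / 0.04133 = 0.8413
β_Eskola = 0.02473 / 0.04133 = 0.5984
β_Harlan = 0.06338 / 0.04133 = 1.5335
β_Granby = 0.07612 / 0.04133 = 1.8418
β_Calder = 0.08180 / 0.04133 = 1.9792
β_Durant = 0.04180 / 0.04133 = 1.0114
β_P = Σ w_i β_i = 0.30×0.8413 + 0.31×0.5984 + 0.12×1.5335 + 0.10×1.8418 + 0.09×1.9792 + 0.08×1.0114 = 1.0651
MRP = 8.93% − 1.77% = 7.16%
E(R_P) = R_f + β_P × MRP = 1.77% + 1.0651 × 7.16% = 9.40%

9.40%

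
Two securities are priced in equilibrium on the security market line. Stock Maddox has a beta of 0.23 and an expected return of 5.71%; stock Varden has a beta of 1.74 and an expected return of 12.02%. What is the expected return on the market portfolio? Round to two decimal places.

8.93%

Both satisfy E(R) = R_f + β·MRP, so the slope of the SML is
MRP = (12.02% − 5.71%) / (1.74 − 0.23) = 6.31% / 1.51 = 4.1788%
R_f = E(R_Maddox) − β_Maddox·MRP = 5.71% − 0.23 × 4.1788% = 4.7489%
E(R_m) = R_f + MRP = 4.7489% + 4.1788% = 8.93%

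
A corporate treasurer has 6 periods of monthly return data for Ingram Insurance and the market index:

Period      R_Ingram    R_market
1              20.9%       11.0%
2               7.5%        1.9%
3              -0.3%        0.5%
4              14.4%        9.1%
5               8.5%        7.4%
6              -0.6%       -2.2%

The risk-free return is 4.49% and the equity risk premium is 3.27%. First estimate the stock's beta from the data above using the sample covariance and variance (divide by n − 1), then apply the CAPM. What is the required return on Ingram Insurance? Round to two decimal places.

Mean R_i = (20.9 + 7.5 − 0.3 + 14.4 + 8.5 − 0.6) / 6 = 8.4000%
Mean R_m = (11.0 + 1.9 + 0.5 + 9.1 + 7.4 − 2.2) / 6 = 4.6167%
Σ(R_i − R̄_i)(R_m − R̄_m) = 206.5800  ⇒  Cov = 206.5800 / 5 = 41.3160
Σ(R_m − R̄_m)² = 139.3883  ⇒  Var(R_m) = 139.3883 / 5 = 27.8777
β = Cov / Var(R_m) = 41.3160 / 27.8777 = 1.4820
E(R) = R_f + β × MRP = 4.49% + 1.4820 × 3.27% = 9.34%

9.34%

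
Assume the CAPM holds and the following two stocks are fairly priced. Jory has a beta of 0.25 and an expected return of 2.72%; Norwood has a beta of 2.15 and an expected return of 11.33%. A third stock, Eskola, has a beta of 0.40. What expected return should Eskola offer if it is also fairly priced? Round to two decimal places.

MRP (SML slope) = (11.33% − 2.72%) / (2.15 − 0.25) = 8.61% / 1.90 = 4.5316%
R_f (intercept) = 2.72% − 0.25 × 4.5316% = 1.5871%
E(R_Eskola) = R_f + β × MRP = 1.5871% + 0.40 × 4.5316% = 3.40%

3.40%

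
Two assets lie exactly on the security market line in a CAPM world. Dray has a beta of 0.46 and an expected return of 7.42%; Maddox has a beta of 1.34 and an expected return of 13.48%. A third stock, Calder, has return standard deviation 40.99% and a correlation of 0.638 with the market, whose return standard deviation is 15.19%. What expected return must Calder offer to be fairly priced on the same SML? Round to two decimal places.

MRP = (13.48% − 7.42%) / (1.34 − 0.46) = 6.8864%
R_f = 7.42% − 0.46 × 6.8864% = 4.2523%
β_Calder = ρ·σ_i/σ_m = 0.638 × 40.99 / 15.19 = 1.7216
E(R_Calder) = R_f + β × MRP = 4.2523% + 1.7216 × 6.8864% = 16.11%

16.11%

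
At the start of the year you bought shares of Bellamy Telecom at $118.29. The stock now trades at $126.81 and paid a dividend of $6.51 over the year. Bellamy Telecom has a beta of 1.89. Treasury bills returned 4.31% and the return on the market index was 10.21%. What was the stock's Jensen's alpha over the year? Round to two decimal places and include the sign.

Realised HPR = (P1 + D1 − P0) / P0 = (126.81 + 6.51 − 118.29) / 118.29 = 15.03 / 118.29 = 12.7061%
MRP = 10.21% − 4.31% = 5.90%
CAPM required = R_f + β·MRP = 4.31% + 1.89 × 5.90% = 15.4610%
α = realised − required = 12.7061% − 15.4610% = -2.75%

-2.75%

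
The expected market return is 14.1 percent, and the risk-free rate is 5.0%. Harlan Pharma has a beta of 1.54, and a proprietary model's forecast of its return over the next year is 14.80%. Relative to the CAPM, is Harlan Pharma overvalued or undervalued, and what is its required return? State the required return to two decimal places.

MRP = 14.1% − 5.0% = 9.10%
Required return = R_f + β·MRP = 5.0% + 1.54 × 9.1% = 19.01%
Forecast 14.80% < required 19.01% → the stock plots below the SML → overvalued.

Overvalued; required return 19.01%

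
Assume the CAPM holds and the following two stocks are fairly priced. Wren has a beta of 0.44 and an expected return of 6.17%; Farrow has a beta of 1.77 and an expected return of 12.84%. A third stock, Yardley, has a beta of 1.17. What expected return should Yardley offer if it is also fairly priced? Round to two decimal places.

MRP (SML slope) = (12.84% − 6.17%) / (1.77 − 0.44) = 6.67% / 1.33 = 5.0150%
R_f (intercept) = 6.17% − 0.44 × 5.0150% = 3.9634%
E(R_Yardley) = R_f + β × MRP = 3.9634% + 1.17 × 5.0150% = 9.83%

9.83%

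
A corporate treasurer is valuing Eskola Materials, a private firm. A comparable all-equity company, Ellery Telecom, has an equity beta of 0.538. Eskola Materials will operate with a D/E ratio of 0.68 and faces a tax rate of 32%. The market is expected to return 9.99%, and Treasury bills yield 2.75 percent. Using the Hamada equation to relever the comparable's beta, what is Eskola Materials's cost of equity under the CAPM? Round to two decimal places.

β_L = β_U × [1 + (1 − t)(D/E)] = 0.538 × [1 + (1 − 0.32) × 0.68]
    = 0.538 × [1 + 0.68 × 0.68] = 0.538 × 1.4624 = 0.7868
MRP = 9.99% − 2.75% = 7.24%
E(R) = R_f + β_L × MRP = 2.75% + 0.7868 × 7.24% = 8.45%

8.45%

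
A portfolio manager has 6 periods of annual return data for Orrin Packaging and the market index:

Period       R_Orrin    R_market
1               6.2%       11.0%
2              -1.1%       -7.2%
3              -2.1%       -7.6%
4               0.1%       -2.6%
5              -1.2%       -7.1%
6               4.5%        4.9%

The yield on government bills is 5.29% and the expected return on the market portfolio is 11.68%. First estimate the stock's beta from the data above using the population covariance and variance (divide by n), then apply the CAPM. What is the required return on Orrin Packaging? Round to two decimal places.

8.10%

Mean R_i = (6.2 − 1.1 − 2.1 + 0.1 − 1.2 + 4.5) / 6 = 1.0667%
Mean R_m = (11.0 − 7.2 − 7.6 − 2.6 − 7.1 + 4.9) / 6 = -1.4333%
Σ(R_i − R̄_i)(R_m − R̄_m) = 131.5633  ⇒  Cov = 131.5633 / 6 = 21.9272
Σ(R_m − R̄_m)² = 299.4533  ⇒  Var(R_m) = 299.4533 / 6 = 49.9089
β = Cov / Var(R_m) = 21.9272 / 49.9089 = 0.4393
MRP = 11.68% − 5.29% = 6.39%
E(R) = R_f + β × MRP = 5.29% + 0.4393 × 6.39% = 8.10%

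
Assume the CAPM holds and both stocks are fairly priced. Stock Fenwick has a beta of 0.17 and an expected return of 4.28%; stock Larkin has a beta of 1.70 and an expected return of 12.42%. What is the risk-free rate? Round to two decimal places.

Both satisfy E(R) = R_f + β·MRP, so the slope of the SML is
MRP = (12.42% − 4.28%) / (1.70 − 0.17) = 8.14% / 1.53 = 5.3203%
R_f = E(R_Fenwick) − β_Fenwick·MRP = 4.28% − 0.17 × 5.3203% = 3.3755%

3.38%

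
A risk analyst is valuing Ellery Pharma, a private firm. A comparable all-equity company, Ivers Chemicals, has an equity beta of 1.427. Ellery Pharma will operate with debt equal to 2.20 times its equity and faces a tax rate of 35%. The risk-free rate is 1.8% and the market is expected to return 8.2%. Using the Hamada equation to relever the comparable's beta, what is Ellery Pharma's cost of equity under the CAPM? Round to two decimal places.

23.99%

β_L = β_U × [1 + (1 − t)(D/E)] = 1.427 × [1 + (1 − 0.35) × 2.20]
    = 1.427 × [1 + 0.65 × 2.20] = 1.427 × 2.4300 = 3.4676
MRP = 8.2% − 1.8% = 6.40%
E(R) = R_f + β_L × MRP = 1.8% + 3.4676 × 6.4% = 23.99%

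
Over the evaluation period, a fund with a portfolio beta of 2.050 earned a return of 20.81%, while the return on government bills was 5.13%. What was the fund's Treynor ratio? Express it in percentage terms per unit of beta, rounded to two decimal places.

Treynor = (R_P − R_f) / β_P = (20.81% − 5.13%) / 2.0500 = 15.68% / 2.0500 = 7.65%

7.65%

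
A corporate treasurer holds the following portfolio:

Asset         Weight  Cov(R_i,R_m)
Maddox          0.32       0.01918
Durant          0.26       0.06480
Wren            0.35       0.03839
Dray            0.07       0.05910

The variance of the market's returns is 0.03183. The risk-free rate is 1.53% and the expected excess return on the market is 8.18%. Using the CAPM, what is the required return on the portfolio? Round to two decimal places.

β_Maddox = 0.01918 / 0.03183 = 0.6026
β_Durant = 0.06480 / 0.03183 = 2.0358
β_Wren = 0.03839 / 0.03183 = 1.2061
β_Dray = 0.05910 / 0.03183 = 1.8567
β_P = Σ w_i β_i = 0.32×0.6026 + 0.26×2.0358 + 0.35×1.2061 + 0.07×1.8567 = 1.2742
E(R_P) = R_f + β_P × MRP = 1.53% + 1.2742 × 8.18% = 11.95%

11.95%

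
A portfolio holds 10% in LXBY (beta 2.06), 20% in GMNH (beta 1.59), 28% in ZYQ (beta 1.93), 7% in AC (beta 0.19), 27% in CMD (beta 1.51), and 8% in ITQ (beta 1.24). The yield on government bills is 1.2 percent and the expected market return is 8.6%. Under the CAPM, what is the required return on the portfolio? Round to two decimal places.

12.93%

β_P = Σ w_i β_i = 0.10×2.06 + 0.20×1.59 + 0.28×1.93 + 0.07×0.19 + 0.27×1.51 + 0.08×1.24 = 1.5846
MRP = 8.6% − 1.2% = 7.40%
E(R_P) = R_f + β_P × MRP = 1.2% + 1.5846 × 7.4% = 12.93%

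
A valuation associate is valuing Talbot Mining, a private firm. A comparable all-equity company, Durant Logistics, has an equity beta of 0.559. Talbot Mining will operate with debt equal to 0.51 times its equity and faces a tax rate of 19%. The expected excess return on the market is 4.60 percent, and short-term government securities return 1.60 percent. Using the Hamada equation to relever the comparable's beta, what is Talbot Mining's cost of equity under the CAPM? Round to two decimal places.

β_L = β_U × [1 + (1 − t)(D/E)] = 0.559 × [1 + (1 − 0.19) × 0.51]
    = 0.559 × [1 + 0.81 × 0.51] = 0.559 × 1.4131 = 0.7899
E(R) = R_f + β_L × MRP = 1.60% + 0.7899 × 4.60% = 5.23%

5.23%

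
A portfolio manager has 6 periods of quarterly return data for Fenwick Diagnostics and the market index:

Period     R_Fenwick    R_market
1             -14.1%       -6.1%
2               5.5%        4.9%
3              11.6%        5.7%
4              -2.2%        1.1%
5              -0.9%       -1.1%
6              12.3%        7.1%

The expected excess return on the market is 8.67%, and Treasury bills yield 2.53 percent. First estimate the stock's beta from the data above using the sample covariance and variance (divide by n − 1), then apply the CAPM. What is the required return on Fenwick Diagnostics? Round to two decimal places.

19.39%

Mean R_i = (-14.1 + 5.5 + 11.6 − 2.2 − 0.9 + 12.3) / 6 = 2.0333%
Mean R_m = (-6.1 + 4.9 + 5.7 + 1.1 − 1.1 + 7.1) / 6 = 1.9333%
Σ(R_i − R̄_i)(R_m − R̄_m) = 241.3933  ⇒  Cov = 241.3933 / 5 = 48.2787
Σ(R_m − R̄_m)² = 124.1133  ⇒  Var(R_m) = 124.1133 / 5 = 24.8227
β = Cov / Var(R_m) = 48.2787 / 24.8227 = 1.9449
E(R) = R_f + β × MRP = 2.53% + 1.9449 × 8.67% = 19.39%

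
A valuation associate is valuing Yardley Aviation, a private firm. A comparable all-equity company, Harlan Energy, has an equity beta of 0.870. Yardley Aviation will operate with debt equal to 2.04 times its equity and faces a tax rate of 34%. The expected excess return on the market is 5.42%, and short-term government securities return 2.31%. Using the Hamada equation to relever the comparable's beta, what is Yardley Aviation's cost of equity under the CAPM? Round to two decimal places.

13.37%

β_L = β_U × [1 + (1 − t)(D/E)] = 0.870 × [1 + (1 − 0.34) × 2.04]
    = 0.870 × [1 + 0.66 × 2.04] = 0.870 × 2.3464 = 2.0414
E(R) = R_f + β_L × MRP = 2.31% + 2.0414 × 5.42% = 13.37%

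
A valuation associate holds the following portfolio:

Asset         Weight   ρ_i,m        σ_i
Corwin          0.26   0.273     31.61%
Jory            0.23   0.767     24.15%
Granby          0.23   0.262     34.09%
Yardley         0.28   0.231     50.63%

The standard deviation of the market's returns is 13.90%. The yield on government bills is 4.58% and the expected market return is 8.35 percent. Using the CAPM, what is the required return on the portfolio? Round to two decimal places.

β_Corwin = 0.273 × 31.61% / 13.90% = 0.6208
β_Jory = 0.767 × 24.15% / 13.90% = 1.3326
β_Granby = 0.262 × 34.09% / 13.90% = 0.6426
β_Yardley = 0.231 × 50.63% / 13.90% = 0.8414
β_P = Σ w_i β_i = 0.26×0.6208 + 0.23×1.3326 + 0.23×0.6426 + 0.28×0.8414 = 0.8513
MRP = 8.35% − 4.58% = 3.77%
E(R_P) = R_f + β_P × MRP = 4.58% + 0.8513 × 3.77% = 7.79%

7.79%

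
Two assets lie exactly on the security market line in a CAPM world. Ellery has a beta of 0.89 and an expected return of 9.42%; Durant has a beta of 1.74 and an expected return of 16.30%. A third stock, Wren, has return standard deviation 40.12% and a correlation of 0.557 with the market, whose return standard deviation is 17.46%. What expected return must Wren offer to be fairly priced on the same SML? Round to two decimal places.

MRP = (16.30% − 9.42%) / (1.74 − 0.89) = 8.0941%
R_f = 9.42% − 0.89 × 8.0941% = 2.2163%
β_Wren = ρ·σ_i/σ_m = 0.557 × 40.12 / 17.46 = 1.2799
E(R_Wren) = R_f + β × MRP = 2.2163% + 1.2799 × 8.0941% = 12.58%

12.58%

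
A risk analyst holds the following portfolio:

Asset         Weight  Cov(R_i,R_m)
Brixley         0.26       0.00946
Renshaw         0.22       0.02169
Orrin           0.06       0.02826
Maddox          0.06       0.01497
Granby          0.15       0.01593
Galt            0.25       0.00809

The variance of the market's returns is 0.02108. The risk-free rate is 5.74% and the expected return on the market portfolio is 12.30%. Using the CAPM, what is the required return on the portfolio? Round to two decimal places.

10.17%

β_Brixley = 0.00946 / 0.02108 = 0.4488
β_Renshaw = 0.02169 / 0.02108 = 1.0289
β_Orrin = 0.02826 / 0.02108 = 1.3406
β_Maddox = 0.01497 / 0.02108 = 0.7102
β_Granby = 0.01593 / 0.02108 = 0.7557
β_Galt = 0.00809 / 0.02108 = 0.3838
β_P = Σ w_i β_i = 0.26×0.4488 + 0.22×1.0289 + 0.06×1.3406 + 0.06×0.7102 + 0.15×0.7557 + 0.25×0.3838 = 0.6754
MRP = 12.30% − 5.74% = 6.56%
E(R_P) = R_f + β_P × MRP = 5.74% + 0.6754 × 6.56% = 10.17%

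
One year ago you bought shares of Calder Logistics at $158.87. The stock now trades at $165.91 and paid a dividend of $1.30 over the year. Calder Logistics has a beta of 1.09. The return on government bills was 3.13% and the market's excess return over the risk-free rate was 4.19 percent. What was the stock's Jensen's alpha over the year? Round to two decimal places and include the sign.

-2.45%

Realised HPR = (P1 + D1 − P0) / P0 = (165.91 + 1.30 − 158.87) / 158.87 = 8.34 / 158.87 = 5.2496%
CAPM required = R_f + β·MRP = 3.13% + 1.09 × 4.19% = 7.6971%
α = realised − required = 5.2496% − 7.6971% = -2.45%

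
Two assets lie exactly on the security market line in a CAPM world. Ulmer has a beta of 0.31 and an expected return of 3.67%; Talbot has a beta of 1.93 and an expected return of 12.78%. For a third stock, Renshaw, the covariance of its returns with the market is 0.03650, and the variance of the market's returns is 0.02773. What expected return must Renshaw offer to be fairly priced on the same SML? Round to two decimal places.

9.33%

MRP = (12.78% − 3.67%) / (1.93 − 0.31) = 5.6235%
R_f = 3.67% − 0.31 × 5.6235% = 1.9267%
β_Renshaw = Cov / Var(R_m) = 0.03650 / 0.02773 = 1.3163
E(R_Renshaw) = R_f + β × MRP = 1.9267% + 1.3163 × 5.6235% = 9.33%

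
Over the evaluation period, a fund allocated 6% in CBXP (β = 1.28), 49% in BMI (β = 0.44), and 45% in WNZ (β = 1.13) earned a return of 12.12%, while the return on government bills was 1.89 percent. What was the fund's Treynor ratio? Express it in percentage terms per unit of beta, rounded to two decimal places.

12.77%

β_P = 0.06×1.28 + 0.49×0.44 + 0.45×1.13 = 0.8009
Treynor = (R_P − R_f) / β_P = (12.12% − 1.89%) / 0.8009 = 10.23% / 0.8009 = 12.77%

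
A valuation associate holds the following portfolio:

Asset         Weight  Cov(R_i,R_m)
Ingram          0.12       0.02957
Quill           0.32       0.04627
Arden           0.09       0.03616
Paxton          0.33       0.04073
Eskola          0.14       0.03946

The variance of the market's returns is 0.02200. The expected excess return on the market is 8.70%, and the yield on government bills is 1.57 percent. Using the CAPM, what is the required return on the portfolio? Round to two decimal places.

β_Ingram = 0.02957 / 0.02200 = 1.3441
β_Quill = 0.04627 / 0.02200 = 2.1032
β_Arden = 0.03616 / 0.02200 = 1.6436
β_Paxton = 0.04073 / 0.02200 = 1.8514
β_Eskola = 0.03946 / 0.02200 = 1.7936
β_P = Σ w_i β_i = 0.12×1.3441 + 0.32×2.1032 + 0.09×1.6436 + 0.33×1.8514 + 0.14×1.7936 = 1.8443
E(R_P) = R_f + β_P × MRP = 1.57% + 1.8443 × 8.70% = 17.62%

17.62%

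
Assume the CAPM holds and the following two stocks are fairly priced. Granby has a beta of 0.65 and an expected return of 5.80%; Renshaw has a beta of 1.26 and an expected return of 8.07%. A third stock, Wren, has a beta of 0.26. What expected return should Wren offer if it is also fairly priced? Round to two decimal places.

MRP (SML slope) = (8.07% − 5.80%) / (1.26 − 0.65) = 2.27% / 0.61 = 3.7213%
R_f (intercept) = 5.80% − 0.65 × 3.7213% = 3.3812%
E(R_Wren) = R_f + β × MRP = 3.3812% + 0.26 × 3.7213% = 4.35%

4.35%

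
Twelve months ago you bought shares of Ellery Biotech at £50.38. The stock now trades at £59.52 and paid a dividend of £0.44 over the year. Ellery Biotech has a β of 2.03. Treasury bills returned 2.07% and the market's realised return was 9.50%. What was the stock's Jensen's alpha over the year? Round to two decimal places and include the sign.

Realised HPR = (P1 + D1 − P0) / P0 = (59.52 + 0.44 − 50.38) / 50.38 = 9.58 / 50.38 = 19.0155%
MRP = 9.50% − 2.07% = 7.43%
CAPM required = R_f + β·MRP = 2.07% + 2.03 × 7.43% = 17.1529%
α = realised − required = 19.0155% − 17.1529% = +1.86%

+1.86%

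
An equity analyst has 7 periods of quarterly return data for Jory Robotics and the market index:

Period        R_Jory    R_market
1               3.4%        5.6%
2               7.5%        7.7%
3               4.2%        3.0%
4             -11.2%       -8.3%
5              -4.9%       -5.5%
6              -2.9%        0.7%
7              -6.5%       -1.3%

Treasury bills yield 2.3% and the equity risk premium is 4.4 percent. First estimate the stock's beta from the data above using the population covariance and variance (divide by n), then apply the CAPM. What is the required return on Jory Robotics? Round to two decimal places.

Mean R_i = (3.4 + 7.5 + 4.2 − 11.2 − 4.9 − 2.9 − 6.5) / 7 = -1.4857%
Mean R_m = (5.6 + 7.7 + 3.0 − 8.3 − 5.5 + 0.7 − 1.3) / 7 = 0.2714%
Σ(R_i − R̄_i)(R_m − R̄_m) = 218.5429  ⇒  Cov = 218.5429 / 7 = 31.2204
Σ(R_m − R̄_m)² = 200.4543  ⇒  Var(R_m) = 200.4543 / 7 = 28.6363
β = Cov / Var(R_m) = 31.2204 / 28.6363 = 1.0902
E(R) = R_f + β × MRP = 2.3% + 1.0902 × 4.4% = 7.10%

7.10%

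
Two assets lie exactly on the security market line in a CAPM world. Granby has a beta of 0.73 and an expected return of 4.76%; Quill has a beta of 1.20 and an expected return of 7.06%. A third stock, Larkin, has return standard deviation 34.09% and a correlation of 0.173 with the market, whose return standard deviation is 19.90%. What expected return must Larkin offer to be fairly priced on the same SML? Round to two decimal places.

2.64%

MRP = (7.06% − 4.76%) / (1.20 − 0.73) = 4.8936%
R_f = 4.76% − 0.73 × 4.8936% = 1.1877%
β_Larkin = ρ·σ_i/σ_m = 0.173 × 34.09 / 19.90 = 0.2964
E(R_Larkin) = R_f + β × MRP = 1.1877% + 0.2964 × 4.8936% = 2.64%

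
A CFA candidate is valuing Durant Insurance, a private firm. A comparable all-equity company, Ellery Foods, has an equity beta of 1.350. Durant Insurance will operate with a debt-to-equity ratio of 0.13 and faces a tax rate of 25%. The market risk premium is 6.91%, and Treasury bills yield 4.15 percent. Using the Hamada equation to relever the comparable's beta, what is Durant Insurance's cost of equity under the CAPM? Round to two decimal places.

β_L = β_U × [1 + (1 − t)(D/E)] = 1.350 × [1 + (1 − 0.25) × 0.13]
    = 1.350 × [1 + 0.75 × 0.13] = 1.350 × 1.0975 = 1.4816
E(R) = R_f + β_L × MRP = 4.15% + 1.4816 × 6.91% = 14.39%

14.39%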